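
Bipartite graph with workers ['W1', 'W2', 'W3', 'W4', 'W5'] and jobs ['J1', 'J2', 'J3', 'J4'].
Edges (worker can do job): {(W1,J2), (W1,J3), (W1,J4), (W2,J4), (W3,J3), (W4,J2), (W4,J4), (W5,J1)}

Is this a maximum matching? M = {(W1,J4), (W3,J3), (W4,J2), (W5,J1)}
Yes, size 4 is maximum

Proposed matching has size 4.
Maximum matching size for this graph: 4.

This is a maximum matching.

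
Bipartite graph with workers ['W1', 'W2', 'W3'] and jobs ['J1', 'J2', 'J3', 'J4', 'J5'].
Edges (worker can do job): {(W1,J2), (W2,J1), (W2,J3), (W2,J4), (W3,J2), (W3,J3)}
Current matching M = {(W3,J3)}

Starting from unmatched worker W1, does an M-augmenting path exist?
Yes: W1 → J2

An M-augmenting path alternates non-matching / matching edges, starting and ending at unmatched vertices.
Path: W1 → J2
(J2 is unmatched in M, so the path is augmenting.)
Flipping edges along this path would increase |M| from 1 to 2.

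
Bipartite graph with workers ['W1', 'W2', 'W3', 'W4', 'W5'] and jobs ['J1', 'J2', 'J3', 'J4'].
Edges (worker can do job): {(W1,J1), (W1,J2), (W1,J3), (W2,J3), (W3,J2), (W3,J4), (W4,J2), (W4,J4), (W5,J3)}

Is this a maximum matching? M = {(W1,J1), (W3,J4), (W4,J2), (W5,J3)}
Yes, size 4 is maximum

Proposed matching has size 4.
Maximum matching size for this graph: 4.

This is a maximum matching.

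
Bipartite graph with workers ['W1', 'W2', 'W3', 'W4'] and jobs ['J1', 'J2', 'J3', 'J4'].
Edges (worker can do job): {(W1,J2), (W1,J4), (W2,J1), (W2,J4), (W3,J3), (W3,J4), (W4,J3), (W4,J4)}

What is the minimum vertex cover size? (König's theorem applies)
Minimum vertex cover size = 4

By König's theorem: in bipartite graphs,
min vertex cover = max matching = 4

Maximum matching has size 4, so minimum vertex cover also has size 4.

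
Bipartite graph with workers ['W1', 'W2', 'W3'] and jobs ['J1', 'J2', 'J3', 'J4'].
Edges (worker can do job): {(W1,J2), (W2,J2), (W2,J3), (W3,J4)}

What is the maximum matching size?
Maximum matching size = 3

Maximum matching: {(W1,J2), (W2,J3), (W3,J4)}
Size: 3

This assigns 3 workers to 3 distinct jobs.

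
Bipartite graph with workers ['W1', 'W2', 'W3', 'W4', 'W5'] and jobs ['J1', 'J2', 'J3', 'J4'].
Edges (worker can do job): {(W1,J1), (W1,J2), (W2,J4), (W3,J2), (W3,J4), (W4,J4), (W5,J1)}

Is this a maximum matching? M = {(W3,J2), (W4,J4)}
No, size 2 is not maximum

Proposed matching has size 2.
Maximum matching size for this graph: 3.

This is NOT maximum - can be improved to size 3.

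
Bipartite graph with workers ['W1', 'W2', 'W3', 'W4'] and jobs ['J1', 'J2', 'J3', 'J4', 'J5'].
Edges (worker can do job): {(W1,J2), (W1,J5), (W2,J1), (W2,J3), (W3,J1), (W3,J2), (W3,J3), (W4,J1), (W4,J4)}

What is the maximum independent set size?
Maximum independent set = 5

By König's theorem:
- Min vertex cover = Max matching = 4
- Max independent set = Total vertices - Min vertex cover
- Max independent set = 9 - 4 = 5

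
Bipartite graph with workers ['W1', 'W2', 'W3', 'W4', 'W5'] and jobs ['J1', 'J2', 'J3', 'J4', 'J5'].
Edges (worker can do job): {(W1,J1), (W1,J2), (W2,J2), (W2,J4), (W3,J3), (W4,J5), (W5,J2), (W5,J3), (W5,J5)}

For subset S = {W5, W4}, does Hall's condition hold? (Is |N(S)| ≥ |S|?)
Yes: |N(S)| = 3, |S| = 2

Subset S = {W5, W4}
Neighbors N(S) = {J2, J3, J5}

|N(S)| = 3, |S| = 2
Hall's condition: |N(S)| ≥ |S| is satisfied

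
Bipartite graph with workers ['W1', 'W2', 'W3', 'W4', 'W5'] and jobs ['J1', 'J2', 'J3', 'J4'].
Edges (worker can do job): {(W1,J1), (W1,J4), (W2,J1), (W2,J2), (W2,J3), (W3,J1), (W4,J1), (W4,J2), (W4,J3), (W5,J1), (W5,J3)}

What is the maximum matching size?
Maximum matching size = 4

Maximum matching: {(W1,J4), (W3,J1), (W4,J2), (W5,J3)}
Size: 4

This assigns 4 workers to 4 distinct jobs.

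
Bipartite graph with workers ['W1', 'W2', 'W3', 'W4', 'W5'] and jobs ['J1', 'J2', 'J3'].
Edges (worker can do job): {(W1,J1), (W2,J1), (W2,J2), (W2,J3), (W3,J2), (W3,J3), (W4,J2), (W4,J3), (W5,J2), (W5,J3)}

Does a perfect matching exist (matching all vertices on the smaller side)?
Yes, perfect matching exists (size 3)

Perfect matching: {(W1,J1), (W3,J3), (W5,J2)}
All 3 vertices on the smaller side are matched.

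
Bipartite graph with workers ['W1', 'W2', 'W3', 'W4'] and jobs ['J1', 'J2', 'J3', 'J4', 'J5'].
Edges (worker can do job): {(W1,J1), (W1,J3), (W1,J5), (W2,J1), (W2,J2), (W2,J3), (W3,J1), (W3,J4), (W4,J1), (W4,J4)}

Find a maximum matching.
Matching: {(W1,J3), (W2,J2), (W3,J1), (W4,J4)}

Maximum matching (size 4):
  W1 → J3
  W2 → J2
  W3 → J1
  W4 → J4

Each worker is assigned to at most one job, and each job to at most one worker.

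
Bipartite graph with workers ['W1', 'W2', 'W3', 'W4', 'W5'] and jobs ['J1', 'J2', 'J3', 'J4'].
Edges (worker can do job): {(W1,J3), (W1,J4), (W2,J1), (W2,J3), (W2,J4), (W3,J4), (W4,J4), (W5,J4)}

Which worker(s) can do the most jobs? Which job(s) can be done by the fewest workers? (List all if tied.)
Most versatile: W2 (3 jobs); Least covered: J2 (0 workers)

Worker degrees (jobs they can do): W1:2, W2:3, W3:1, W4:1, W5:1
Job degrees (workers who can do it): J1:1, J2:0, J3:2, J4:5

Maximum worker degree is 3, achieved by: W2
Minimum job degree is 0, achieved by: J2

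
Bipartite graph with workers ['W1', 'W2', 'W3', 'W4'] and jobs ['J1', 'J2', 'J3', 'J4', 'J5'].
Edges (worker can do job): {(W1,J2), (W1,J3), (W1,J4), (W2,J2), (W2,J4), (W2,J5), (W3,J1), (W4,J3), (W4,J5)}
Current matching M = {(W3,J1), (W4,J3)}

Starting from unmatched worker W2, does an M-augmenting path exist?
Yes: W2 → J5

An M-augmenting path alternates non-matching / matching edges, starting and ending at unmatched vertices.
Path: W2 → J5
(J5 is unmatched in M, so the path is augmenting.)
Flipping edges along this path would increase |M| from 2 to 3.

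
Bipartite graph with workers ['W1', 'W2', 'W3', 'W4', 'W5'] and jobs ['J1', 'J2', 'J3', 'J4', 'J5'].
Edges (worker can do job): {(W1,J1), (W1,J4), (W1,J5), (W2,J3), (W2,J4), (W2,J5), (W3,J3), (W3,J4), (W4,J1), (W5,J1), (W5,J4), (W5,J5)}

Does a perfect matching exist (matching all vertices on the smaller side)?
No, maximum matching has size 4 < 5

Maximum matching has size 4, need 5 for perfect matching.
Unmatched workers: ['W2']
Unmatched jobs: ['J2']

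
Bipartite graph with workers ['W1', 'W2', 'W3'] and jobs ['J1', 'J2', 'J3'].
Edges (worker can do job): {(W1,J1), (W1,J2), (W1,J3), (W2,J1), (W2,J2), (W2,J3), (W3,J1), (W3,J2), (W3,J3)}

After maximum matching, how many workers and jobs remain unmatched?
Unmatched: 0 workers, 0 jobs

Maximum matching size: 3
Workers: 3 total, 3 matched, 0 unmatched
Jobs: 3 total, 3 matched, 0 unmatched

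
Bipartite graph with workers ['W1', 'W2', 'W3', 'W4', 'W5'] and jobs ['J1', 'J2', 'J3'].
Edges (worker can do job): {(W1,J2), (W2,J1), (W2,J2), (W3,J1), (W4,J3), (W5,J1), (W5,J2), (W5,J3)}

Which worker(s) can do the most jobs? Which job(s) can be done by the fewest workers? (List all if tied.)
Most versatile: W5 (3 jobs); Least covered: J3 (2 workers)

Worker degrees (jobs they can do): W1:1, W2:2, W3:1, W4:1, W5:3
Job degrees (workers who can do it): J1:3, J2:3, J3:2

Maximum worker degree is 3, achieved by: W5
Minimum job degree is 2, achieved by: J3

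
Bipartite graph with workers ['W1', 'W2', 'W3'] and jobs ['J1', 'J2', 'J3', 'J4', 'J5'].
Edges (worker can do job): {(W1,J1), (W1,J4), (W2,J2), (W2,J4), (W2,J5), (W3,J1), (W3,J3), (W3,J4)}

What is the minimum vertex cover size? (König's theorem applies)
Minimum vertex cover size = 3

By König's theorem: in bipartite graphs,
min vertex cover = max matching = 3

Maximum matching has size 3, so minimum vertex cover also has size 3.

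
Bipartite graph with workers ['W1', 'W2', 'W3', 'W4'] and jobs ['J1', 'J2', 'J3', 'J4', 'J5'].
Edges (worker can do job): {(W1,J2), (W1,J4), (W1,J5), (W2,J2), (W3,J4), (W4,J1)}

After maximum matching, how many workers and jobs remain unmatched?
Unmatched: 0 workers, 1 jobs

Maximum matching size: 4
Workers: 4 total, 4 matched, 0 unmatched
Jobs: 5 total, 4 matched, 1 unmatched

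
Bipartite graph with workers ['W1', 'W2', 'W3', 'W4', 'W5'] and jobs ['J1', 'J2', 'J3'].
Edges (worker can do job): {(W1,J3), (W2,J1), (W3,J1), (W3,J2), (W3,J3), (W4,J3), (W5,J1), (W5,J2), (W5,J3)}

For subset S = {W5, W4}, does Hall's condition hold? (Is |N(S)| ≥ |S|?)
Yes: |N(S)| = 3, |S| = 2

Subset S = {W5, W4}
Neighbors N(S) = {J1, J2, J3}

|N(S)| = 3, |S| = 2
Hall's condition: |N(S)| ≥ |S| is satisfied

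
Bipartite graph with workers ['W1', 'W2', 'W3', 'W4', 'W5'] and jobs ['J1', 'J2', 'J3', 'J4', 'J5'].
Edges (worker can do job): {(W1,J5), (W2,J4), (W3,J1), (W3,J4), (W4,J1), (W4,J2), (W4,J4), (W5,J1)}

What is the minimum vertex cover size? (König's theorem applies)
Minimum vertex cover size = 4

By König's theorem: in bipartite graphs,
min vertex cover = max matching = 4

Maximum matching has size 4, so minimum vertex cover also has size 4.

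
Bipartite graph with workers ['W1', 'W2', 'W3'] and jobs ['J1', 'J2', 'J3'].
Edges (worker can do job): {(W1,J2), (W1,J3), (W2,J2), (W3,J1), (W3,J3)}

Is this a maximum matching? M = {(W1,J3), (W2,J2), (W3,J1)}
Yes, size 3 is maximum

Proposed matching has size 3.
Maximum matching size for this graph: 3.

This is a maximum matching.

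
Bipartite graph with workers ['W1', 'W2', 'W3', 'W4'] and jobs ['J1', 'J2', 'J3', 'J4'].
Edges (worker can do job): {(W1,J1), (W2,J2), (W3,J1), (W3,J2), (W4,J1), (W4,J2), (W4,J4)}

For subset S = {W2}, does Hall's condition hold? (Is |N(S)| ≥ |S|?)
Yes: |N(S)| = 1, |S| = 1

Subset S = {W2}
Neighbors N(S) = {J2}

|N(S)| = 1, |S| = 1
Hall's condition: |N(S)| ≥ |S| is satisfied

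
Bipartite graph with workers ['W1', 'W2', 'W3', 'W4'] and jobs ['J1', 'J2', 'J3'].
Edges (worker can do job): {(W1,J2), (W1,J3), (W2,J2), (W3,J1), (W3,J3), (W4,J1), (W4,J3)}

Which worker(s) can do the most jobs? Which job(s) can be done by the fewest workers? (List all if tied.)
Most versatile: W1, W3, W4 (2 jobs); Least covered: J1, J2 (2 workers)

Worker degrees (jobs they can do): W1:2, W2:1, W3:2, W4:2
Job degrees (workers who can do it): J1:2, J2:2, J3:3

Maximum worker degree is 2, achieved by: W1, W3, W4
Minimum job degree is 2, achieved by: J1, J2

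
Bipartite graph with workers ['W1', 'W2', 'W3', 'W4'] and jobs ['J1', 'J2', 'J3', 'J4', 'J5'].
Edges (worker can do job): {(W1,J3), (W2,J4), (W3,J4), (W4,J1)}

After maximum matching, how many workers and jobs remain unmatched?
Unmatched: 1 workers, 2 jobs

Maximum matching size: 3
Workers: 4 total, 3 matched, 1 unmatched
Jobs: 5 total, 3 matched, 2 unmatched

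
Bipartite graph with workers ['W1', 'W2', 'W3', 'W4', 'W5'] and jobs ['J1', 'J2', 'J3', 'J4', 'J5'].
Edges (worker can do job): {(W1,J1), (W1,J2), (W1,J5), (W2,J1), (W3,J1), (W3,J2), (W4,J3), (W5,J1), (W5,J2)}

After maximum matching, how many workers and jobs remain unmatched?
Unmatched: 1 workers, 1 jobs

Maximum matching size: 4
Workers: 5 total, 4 matched, 1 unmatched
Jobs: 5 total, 4 matched, 1 unmatched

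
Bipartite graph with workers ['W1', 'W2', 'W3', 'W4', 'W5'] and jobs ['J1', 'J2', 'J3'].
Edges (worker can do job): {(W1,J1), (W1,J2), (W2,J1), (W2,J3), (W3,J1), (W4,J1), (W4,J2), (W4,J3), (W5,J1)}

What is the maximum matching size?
Maximum matching size = 3

Maximum matching: {(W1,J2), (W3,J1), (W4,J3)}
Size: 3

This assigns 3 workers to 3 distinct jobs.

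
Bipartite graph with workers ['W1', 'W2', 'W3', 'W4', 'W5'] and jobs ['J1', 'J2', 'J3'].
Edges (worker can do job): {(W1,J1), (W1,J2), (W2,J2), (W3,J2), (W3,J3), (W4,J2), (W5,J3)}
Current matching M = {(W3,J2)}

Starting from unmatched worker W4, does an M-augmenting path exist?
Yes: W4 → J2 → W3 → J3

An M-augmenting path alternates non-matching / matching edges, starting and ending at unmatched vertices.
Path: W4 → J2 → W3 → J3
(J3 is unmatched in M, so the path is augmenting.)
Flipping edges along this path would increase |M| from 1 to 2.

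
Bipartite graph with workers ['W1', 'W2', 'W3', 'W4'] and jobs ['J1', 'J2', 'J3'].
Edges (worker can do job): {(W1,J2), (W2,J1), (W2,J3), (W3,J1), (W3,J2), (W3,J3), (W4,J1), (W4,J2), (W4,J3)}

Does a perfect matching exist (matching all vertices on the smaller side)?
Yes, perfect matching exists (size 3)

Perfect matching: {(W2,J1), (W3,J2), (W4,J3)}
All 3 vertices on the smaller side are matched.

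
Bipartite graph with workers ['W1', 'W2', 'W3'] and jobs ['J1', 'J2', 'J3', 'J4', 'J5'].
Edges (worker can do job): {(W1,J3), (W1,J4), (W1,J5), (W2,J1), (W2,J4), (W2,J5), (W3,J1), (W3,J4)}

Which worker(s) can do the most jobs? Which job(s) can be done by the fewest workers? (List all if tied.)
Most versatile: W1, W2 (3 jobs); Least covered: J2 (0 workers)

Worker degrees (jobs they can do): W1:3, W2:3, W3:2
Job degrees (workers who can do it): J1:2, J2:0, J3:1, J4:3, J5:2

Maximum worker degree is 3, achieved by: W1, W2
Minimum job degree is 0, achieved by: J2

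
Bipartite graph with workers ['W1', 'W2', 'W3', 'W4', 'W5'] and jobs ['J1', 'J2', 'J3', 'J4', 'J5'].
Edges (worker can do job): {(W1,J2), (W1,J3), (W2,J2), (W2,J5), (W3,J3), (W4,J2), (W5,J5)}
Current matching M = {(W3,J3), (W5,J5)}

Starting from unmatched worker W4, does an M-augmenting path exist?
Yes: W4 → J2

An M-augmenting path alternates non-matching / matching edges, starting and ending at unmatched vertices.
Path: W4 → J2
(J2 is unmatched in M, so the path is augmenting.)
Flipping edges along this path would increase |M| from 2 to 3.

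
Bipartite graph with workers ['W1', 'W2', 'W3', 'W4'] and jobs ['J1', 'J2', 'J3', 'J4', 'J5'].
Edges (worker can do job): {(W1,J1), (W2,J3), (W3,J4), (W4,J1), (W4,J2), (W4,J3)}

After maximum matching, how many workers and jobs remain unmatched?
Unmatched: 0 workers, 1 jobs

Maximum matching size: 4
Workers: 4 total, 4 matched, 0 unmatched
Jobs: 5 total, 4 matched, 1 unmatched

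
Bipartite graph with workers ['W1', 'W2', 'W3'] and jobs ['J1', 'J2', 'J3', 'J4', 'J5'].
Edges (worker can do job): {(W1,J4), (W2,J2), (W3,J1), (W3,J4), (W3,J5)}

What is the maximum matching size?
Maximum matching size = 3

Maximum matching: {(W1,J4), (W2,J2), (W3,J1)}
Size: 3

This assigns 3 workers to 3 distinct jobs.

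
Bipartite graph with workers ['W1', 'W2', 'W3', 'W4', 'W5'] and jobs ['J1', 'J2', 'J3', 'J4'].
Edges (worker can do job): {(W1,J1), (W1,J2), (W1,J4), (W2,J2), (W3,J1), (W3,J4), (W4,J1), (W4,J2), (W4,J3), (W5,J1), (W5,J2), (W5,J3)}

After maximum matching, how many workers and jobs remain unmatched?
Unmatched: 1 workers, 0 jobs

Maximum matching size: 4
Workers: 5 total, 4 matched, 1 unmatched
Jobs: 4 total, 4 matched, 0 unmatched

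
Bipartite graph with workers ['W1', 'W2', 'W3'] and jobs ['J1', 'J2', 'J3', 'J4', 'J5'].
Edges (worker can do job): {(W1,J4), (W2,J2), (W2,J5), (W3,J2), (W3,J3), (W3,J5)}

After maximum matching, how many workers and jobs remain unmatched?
Unmatched: 0 workers, 2 jobs

Maximum matching size: 3
Workers: 3 total, 3 matched, 0 unmatched
Jobs: 5 total, 3 matched, 2 unmatched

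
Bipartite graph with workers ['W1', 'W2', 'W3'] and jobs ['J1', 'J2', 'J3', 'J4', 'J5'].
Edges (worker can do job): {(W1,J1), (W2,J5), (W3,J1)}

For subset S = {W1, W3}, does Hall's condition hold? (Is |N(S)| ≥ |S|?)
No: |N(S)| = 1, |S| = 2

Subset S = {W1, W3}
Neighbors N(S) = {J1}

|N(S)| = 1, |S| = 2
Hall's condition: |N(S)| ≥ |S| is NOT satisfied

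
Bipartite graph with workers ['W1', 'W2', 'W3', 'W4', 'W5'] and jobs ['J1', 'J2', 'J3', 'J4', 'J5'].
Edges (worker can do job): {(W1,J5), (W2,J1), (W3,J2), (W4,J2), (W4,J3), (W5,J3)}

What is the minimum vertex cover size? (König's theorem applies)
Minimum vertex cover size = 4

By König's theorem: in bipartite graphs,
min vertex cover = max matching = 4

Maximum matching has size 4, so minimum vertex cover also has size 4.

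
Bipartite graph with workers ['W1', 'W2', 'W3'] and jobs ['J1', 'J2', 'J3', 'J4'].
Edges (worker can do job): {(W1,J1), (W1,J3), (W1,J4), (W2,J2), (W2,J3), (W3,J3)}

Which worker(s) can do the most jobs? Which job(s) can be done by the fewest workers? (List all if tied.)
Most versatile: W1 (3 jobs); Least covered: J1, J2, J4 (1 workers)

Worker degrees (jobs they can do): W1:3, W2:2, W3:1
Job degrees (workers who can do it): J1:1, J2:1, J3:3, J4:1

Maximum worker degree is 3, achieved by: W1
Minimum job degree is 1, achieved by: J1, J2, J4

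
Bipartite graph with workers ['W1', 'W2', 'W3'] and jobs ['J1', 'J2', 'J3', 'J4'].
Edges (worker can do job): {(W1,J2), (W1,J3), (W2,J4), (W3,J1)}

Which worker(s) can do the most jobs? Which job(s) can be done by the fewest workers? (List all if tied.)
Most versatile: W1 (2 jobs); Least covered: J1, J2, J3, J4 (1 workers)

Worker degrees (jobs they can do): W1:2, W2:1, W3:1
Job degrees (workers who can do it): J1:1, J2:1, J3:1, J4:1

Maximum worker degree is 2, achieved by: W1
Minimum job degree is 1, achieved by: J1, J2, J3, J4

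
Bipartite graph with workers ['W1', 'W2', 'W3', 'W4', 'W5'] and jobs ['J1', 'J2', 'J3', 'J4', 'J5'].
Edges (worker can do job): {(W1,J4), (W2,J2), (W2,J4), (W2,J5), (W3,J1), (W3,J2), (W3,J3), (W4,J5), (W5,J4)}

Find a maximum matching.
Matching: {(W2,J2), (W3,J3), (W4,J5), (W5,J4)}

Maximum matching (size 4):
  W2 → J2
  W3 → J3
  W4 → J5
  W5 → J4

Each worker is assigned to at most one job, and each job to at most one worker.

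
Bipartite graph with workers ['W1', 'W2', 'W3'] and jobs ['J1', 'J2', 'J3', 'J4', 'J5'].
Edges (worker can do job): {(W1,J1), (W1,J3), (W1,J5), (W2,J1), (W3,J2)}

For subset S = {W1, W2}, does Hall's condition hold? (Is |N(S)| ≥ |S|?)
Yes: |N(S)| = 3, |S| = 2

Subset S = {W1, W2}
Neighbors N(S) = {J1, J3, J5}

|N(S)| = 3, |S| = 2
Hall's condition: |N(S)| ≥ |S| is satisfied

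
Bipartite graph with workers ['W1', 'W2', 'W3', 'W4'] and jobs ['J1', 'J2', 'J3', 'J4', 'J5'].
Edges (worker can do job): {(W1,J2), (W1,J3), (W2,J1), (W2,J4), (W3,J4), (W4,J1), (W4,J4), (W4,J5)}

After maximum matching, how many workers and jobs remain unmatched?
Unmatched: 0 workers, 1 jobs

Maximum matching size: 4
Workers: 4 total, 4 matched, 0 unmatched
Jobs: 5 total, 4 matched, 1 unmatched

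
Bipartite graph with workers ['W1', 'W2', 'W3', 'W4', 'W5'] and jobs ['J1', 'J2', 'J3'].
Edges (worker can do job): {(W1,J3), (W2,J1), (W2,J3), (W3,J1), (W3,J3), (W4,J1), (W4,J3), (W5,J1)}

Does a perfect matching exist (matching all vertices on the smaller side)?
No, maximum matching has size 2 < 3

Maximum matching has size 2, need 3 for perfect matching.
Unmatched workers: ['W5', 'W1', 'W2']
Unmatched jobs: ['J2']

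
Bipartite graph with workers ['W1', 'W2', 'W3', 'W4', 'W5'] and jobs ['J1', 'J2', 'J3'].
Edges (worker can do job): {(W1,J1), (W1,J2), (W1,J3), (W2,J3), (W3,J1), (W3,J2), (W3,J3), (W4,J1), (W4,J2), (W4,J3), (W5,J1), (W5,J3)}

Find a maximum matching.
Matching: {(W3,J1), (W4,J2), (W5,J3)}

Maximum matching (size 3):
  W3 → J1
  W4 → J2
  W5 → J3

Each worker is assigned to at most one job, and each job to at most one worker.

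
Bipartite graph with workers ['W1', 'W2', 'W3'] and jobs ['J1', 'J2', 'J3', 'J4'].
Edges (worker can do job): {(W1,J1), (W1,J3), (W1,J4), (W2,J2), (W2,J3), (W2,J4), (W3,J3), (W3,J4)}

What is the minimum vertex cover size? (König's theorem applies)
Minimum vertex cover size = 3

By König's theorem: in bipartite graphs,
min vertex cover = max matching = 3

Maximum matching has size 3, so minimum vertex cover also has size 3.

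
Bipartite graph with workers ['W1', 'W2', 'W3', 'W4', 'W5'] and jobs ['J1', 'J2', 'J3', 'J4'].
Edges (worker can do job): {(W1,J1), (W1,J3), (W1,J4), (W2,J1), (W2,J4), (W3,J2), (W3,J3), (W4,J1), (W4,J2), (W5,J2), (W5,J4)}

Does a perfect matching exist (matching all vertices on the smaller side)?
Yes, perfect matching exists (size 4)

Perfect matching: {(W1,J4), (W3,J3), (W4,J1), (W5,J2)}
All 4 vertices on the smaller side are matched.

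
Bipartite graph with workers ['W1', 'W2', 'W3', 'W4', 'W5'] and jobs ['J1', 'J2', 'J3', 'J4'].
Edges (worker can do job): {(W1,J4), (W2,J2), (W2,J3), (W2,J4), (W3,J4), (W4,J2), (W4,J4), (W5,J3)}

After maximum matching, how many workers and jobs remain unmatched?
Unmatched: 2 workers, 1 jobs

Maximum matching size: 3
Workers: 5 total, 3 matched, 2 unmatched
Jobs: 4 total, 3 matched, 1 unmatched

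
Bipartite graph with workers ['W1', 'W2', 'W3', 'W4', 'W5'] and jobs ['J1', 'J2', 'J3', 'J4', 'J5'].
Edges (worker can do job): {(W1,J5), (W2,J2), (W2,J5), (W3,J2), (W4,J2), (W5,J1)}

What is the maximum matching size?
Maximum matching size = 3

Maximum matching: {(W1,J5), (W3,J2), (W5,J1)}
Size: 3

This assigns 3 workers to 3 distinct jobs.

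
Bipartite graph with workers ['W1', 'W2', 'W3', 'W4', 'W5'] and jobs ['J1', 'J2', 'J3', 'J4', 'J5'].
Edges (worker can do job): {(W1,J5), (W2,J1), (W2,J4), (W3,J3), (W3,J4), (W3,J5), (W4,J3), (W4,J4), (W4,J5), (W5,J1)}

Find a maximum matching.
Matching: {(W1,J5), (W3,J4), (W4,J3), (W5,J1)}

Maximum matching (size 4):
  W1 → J5
  W3 → J4
  W4 → J3
  W5 → J1

Each worker is assigned to at most one job, and each job to at most one worker.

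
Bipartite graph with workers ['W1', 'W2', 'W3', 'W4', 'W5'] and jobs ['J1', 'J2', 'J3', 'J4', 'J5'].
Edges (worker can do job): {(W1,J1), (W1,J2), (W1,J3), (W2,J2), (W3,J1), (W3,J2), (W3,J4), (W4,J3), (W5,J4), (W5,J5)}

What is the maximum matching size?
Maximum matching size = 5

Maximum matching: {(W1,J1), (W2,J2), (W3,J4), (W4,J3), (W5,J5)}
Size: 5

This assigns 5 workers to 5 distinct jobs.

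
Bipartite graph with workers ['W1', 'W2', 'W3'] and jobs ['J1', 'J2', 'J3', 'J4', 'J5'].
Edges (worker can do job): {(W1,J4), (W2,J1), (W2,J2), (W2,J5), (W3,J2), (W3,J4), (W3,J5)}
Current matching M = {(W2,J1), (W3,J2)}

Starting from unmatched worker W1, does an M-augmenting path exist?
Yes: W1 → J4

An M-augmenting path alternates non-matching / matching edges, starting and ending at unmatched vertices.
Path: W1 → J4
(J4 is unmatched in M, so the path is augmenting.)
Flipping edges along this path would increase |M| from 2 to 3.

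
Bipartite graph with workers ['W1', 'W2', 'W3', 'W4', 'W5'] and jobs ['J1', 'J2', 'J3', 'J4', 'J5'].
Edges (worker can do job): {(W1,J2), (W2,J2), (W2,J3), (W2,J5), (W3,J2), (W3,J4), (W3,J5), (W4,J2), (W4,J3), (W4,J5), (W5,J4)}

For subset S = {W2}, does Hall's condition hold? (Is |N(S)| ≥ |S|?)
Yes: |N(S)| = 3, |S| = 1

Subset S = {W2}
Neighbors N(S) = {J2, J3, J5}

|N(S)| = 3, |S| = 1
Hall's condition: |N(S)| ≥ |S| is satisfied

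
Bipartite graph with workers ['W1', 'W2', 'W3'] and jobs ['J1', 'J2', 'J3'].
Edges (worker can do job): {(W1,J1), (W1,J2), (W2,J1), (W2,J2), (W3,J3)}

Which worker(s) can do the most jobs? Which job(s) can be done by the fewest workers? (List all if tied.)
Most versatile: W1, W2 (2 jobs); Least covered: J3 (1 workers)

Worker degrees (jobs they can do): W1:2, W2:2, W3:1
Job degrees (workers who can do it): J1:2, J2:2, J3:1

Maximum worker degree is 2, achieved by: W1, W2
Minimum job degree is 1, achieved by: J3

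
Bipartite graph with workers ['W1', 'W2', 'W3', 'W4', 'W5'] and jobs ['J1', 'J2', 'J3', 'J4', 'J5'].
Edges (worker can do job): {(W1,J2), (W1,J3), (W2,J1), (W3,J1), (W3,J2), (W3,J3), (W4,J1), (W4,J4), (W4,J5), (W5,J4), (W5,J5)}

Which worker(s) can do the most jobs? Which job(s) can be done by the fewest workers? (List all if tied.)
Most versatile: W3, W4 (3 jobs); Least covered: J2, J3, J4, J5 (2 workers)

Worker degrees (jobs they can do): W1:2, W2:1, W3:3, W4:3, W5:2
Job degrees (workers who can do it): J1:3, J2:2, J3:2, J4:2, J5:2

Maximum worker degree is 3, achieved by: W3, W4
Minimum job degree is 2, achieved by: J2, J3, J4, J5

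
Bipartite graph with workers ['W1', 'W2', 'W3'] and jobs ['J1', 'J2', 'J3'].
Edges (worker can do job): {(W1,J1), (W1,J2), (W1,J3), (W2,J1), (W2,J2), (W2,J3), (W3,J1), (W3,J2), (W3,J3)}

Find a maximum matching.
Matching: {(W1,J1), (W2,J2), (W3,J3)}

Maximum matching (size 3):
  W1 → J1
  W2 → J2
  W3 → J3

Each worker is assigned to at most one job, and each job to at most one worker.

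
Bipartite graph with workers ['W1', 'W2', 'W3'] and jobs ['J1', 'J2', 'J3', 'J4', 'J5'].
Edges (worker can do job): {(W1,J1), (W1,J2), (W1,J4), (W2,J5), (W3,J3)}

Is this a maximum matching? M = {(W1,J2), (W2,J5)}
No, size 2 is not maximum

Proposed matching has size 2.
Maximum matching size for this graph: 3.

This is NOT maximum - can be improved to size 3.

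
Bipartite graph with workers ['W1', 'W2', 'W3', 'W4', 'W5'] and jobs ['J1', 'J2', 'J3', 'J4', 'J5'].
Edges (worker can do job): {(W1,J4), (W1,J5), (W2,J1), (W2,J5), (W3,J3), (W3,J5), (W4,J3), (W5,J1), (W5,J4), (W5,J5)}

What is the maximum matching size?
Maximum matching size = 4

Maximum matching: {(W2,J1), (W3,J5), (W4,J3), (W5,J4)}
Size: 4

This assigns 4 workers to 4 distinct jobs.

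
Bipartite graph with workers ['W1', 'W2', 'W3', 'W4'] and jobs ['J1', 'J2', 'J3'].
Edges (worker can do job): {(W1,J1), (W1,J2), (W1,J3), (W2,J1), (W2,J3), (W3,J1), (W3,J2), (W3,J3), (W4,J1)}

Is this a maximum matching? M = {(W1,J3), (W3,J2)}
No, size 2 is not maximum

Proposed matching has size 2.
Maximum matching size for this graph: 3.

This is NOT maximum - can be improved to size 3.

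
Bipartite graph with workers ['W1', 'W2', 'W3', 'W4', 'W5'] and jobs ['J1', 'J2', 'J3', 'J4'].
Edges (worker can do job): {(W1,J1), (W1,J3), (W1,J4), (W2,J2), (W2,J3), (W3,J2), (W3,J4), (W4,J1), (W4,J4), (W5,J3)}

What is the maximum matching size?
Maximum matching size = 4

Maximum matching: {(W2,J2), (W3,J4), (W4,J1), (W5,J3)}
Size: 4

This assigns 4 workers to 4 distinct jobs.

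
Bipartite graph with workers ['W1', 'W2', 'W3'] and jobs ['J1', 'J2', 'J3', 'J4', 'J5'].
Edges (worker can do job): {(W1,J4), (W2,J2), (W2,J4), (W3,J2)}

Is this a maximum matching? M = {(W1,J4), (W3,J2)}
Yes, size 2 is maximum

Proposed matching has size 2.
Maximum matching size for this graph: 2.

This is a maximum matching.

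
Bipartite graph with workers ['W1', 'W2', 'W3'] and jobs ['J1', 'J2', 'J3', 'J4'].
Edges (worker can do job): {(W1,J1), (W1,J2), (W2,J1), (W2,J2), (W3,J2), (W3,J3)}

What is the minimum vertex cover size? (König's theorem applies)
Minimum vertex cover size = 3

By König's theorem: in bipartite graphs,
min vertex cover = max matching = 3

Maximum matching has size 3, so minimum vertex cover also has size 3.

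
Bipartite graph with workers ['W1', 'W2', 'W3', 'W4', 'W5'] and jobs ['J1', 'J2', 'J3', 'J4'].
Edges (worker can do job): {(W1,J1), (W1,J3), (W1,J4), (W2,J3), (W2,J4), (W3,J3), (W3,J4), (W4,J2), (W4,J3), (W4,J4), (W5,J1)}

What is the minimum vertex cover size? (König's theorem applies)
Minimum vertex cover size = 4

By König's theorem: in bipartite graphs,
min vertex cover = max matching = 4

Maximum matching has size 4, so minimum vertex cover also has size 4.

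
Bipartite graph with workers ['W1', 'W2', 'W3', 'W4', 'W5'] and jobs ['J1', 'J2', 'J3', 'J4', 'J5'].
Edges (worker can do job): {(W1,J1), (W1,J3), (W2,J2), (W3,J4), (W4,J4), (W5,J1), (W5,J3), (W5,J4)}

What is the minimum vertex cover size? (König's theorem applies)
Minimum vertex cover size = 4

By König's theorem: in bipartite graphs,
min vertex cover = max matching = 4

Maximum matching has size 4, so minimum vertex cover also has size 4.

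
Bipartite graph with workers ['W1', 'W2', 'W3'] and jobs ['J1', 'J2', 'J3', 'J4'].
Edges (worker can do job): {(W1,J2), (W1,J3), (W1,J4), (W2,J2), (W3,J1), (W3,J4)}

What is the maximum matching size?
Maximum matching size = 3

Maximum matching: {(W1,J4), (W2,J2), (W3,J1)}
Size: 3

This assigns 3 workers to 3 distinct jobs.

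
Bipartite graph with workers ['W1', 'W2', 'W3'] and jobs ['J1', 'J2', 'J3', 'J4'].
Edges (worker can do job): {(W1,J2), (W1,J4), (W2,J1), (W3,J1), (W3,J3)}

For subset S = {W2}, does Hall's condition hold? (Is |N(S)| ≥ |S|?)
Yes: |N(S)| = 1, |S| = 1

Subset S = {W2}
Neighbors N(S) = {J1}

|N(S)| = 1, |S| = 1
Hall's condition: |N(S)| ≥ |S| is satisfied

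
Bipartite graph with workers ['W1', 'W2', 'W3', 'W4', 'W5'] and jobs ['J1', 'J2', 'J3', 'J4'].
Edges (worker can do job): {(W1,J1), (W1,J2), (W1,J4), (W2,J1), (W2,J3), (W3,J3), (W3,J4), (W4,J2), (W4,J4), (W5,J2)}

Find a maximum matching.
Matching: {(W1,J1), (W3,J3), (W4,J4), (W5,J2)}

Maximum matching (size 4):
  W1 → J1
  W3 → J3
  W4 → J4
  W5 → J2

Each worker is assigned to at most one job, and each job to at most one worker.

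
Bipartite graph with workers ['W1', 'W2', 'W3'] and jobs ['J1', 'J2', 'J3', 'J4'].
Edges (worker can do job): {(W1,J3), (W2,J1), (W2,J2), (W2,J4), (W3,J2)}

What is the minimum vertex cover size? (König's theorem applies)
Minimum vertex cover size = 3

By König's theorem: in bipartite graphs,
min vertex cover = max matching = 3

Maximum matching has size 3, so minimum vertex cover also has size 3.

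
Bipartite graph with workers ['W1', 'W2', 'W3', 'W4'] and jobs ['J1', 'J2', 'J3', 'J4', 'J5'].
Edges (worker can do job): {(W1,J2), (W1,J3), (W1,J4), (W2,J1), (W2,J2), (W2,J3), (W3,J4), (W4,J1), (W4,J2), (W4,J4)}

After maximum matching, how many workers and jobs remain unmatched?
Unmatched: 0 workers, 1 jobs

Maximum matching size: 4
Workers: 4 total, 4 matched, 0 unmatched
Jobs: 5 total, 4 matched, 1 unmatched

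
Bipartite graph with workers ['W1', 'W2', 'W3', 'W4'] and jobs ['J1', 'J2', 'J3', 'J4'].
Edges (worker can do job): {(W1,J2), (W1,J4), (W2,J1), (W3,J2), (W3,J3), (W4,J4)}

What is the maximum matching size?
Maximum matching size = 4

Maximum matching: {(W1,J2), (W2,J1), (W3,J3), (W4,J4)}
Size: 4

This assigns 4 workers to 4 distinct jobs.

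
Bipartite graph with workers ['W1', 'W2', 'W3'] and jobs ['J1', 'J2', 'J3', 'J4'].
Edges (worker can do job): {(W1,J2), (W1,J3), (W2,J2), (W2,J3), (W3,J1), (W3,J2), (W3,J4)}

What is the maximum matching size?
Maximum matching size = 3

Maximum matching: {(W1,J3), (W2,J2), (W3,J1)}
Size: 3

This assigns 3 workers to 3 distinct jobs.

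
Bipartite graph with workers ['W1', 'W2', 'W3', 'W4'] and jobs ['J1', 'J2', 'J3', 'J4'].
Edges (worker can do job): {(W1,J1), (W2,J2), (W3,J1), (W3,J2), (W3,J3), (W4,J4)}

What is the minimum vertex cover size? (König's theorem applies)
Minimum vertex cover size = 4

By König's theorem: in bipartite graphs,
min vertex cover = max matching = 4

Maximum matching has size 4, so minimum vertex cover also has size 4.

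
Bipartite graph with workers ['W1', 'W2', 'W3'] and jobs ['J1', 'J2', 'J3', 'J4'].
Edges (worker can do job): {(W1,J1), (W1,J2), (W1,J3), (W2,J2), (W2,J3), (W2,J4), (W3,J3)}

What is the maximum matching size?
Maximum matching size = 3

Maximum matching: {(W1,J2), (W2,J4), (W3,J3)}
Size: 3

This assigns 3 workers to 3 distinct jobs.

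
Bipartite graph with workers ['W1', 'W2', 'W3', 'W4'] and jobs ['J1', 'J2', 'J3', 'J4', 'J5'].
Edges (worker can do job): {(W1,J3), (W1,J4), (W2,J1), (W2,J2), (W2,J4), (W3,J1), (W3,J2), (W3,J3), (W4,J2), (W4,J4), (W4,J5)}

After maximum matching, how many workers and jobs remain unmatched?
Unmatched: 0 workers, 1 jobs

Maximum matching size: 4
Workers: 4 total, 4 matched, 0 unmatched
Jobs: 5 total, 4 matched, 1 unmatched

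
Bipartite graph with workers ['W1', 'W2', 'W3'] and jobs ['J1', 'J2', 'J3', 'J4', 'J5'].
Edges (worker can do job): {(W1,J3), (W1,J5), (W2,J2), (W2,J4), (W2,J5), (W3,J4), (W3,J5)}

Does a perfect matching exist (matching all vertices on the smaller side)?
Yes, perfect matching exists (size 3)

Perfect matching: {(W1,J3), (W2,J4), (W3,J5)}
All 3 vertices on the smaller side are matched.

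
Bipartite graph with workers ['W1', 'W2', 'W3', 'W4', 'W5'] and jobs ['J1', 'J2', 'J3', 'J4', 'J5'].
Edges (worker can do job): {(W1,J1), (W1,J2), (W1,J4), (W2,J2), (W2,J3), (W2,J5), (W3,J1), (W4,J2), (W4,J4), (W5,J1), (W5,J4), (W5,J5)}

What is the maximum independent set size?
Maximum independent set = 5

By König's theorem:
- Min vertex cover = Max matching = 5
- Max independent set = Total vertices - Min vertex cover
- Max independent set = 10 - 5 = 5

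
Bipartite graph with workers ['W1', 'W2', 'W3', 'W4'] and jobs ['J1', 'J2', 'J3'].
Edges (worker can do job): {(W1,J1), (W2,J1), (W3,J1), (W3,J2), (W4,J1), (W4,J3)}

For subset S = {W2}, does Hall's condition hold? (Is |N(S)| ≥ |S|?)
Yes: |N(S)| = 1, |S| = 1

Subset S = {W2}
Neighbors N(S) = {J1}

|N(S)| = 1, |S| = 1
Hall's condition: |N(S)| ≥ |S| is satisfied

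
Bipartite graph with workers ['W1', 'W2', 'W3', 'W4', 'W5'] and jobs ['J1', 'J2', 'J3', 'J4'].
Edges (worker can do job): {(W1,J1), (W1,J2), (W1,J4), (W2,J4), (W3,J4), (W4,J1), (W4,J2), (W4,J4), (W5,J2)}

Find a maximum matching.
Matching: {(W3,J4), (W4,J1), (W5,J2)}

Maximum matching (size 3):
  W3 → J4
  W4 → J1
  W5 → J2

Each worker is assigned to at most one job, and each job to at most one worker.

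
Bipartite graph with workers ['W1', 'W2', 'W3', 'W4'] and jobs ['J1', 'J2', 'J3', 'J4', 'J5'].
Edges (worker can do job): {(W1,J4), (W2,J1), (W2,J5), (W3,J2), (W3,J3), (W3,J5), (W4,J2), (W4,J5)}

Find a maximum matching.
Matching: {(W1,J4), (W2,J1), (W3,J3), (W4,J5)}

Maximum matching (size 4):
  W1 → J4
  W2 → J1
  W3 → J3
  W4 → J5

Each worker is assigned to at most one job, and each job to at most one worker.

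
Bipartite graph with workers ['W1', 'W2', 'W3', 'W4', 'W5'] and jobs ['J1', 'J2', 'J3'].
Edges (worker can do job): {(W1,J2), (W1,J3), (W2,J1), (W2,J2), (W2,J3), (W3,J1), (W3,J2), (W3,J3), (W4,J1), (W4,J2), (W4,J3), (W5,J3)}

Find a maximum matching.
Matching: {(W1,J2), (W3,J3), (W4,J1)}

Maximum matching (size 3):
  W1 → J2
  W3 → J3
  W4 → J1

Each worker is assigned to at most one job, and each job to at most one worker.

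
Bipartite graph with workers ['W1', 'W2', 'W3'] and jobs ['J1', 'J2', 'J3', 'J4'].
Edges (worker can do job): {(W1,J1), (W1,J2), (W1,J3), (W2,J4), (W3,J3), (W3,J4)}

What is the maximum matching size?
Maximum matching size = 3

Maximum matching: {(W1,J1), (W2,J4), (W3,J3)}
Size: 3

This assigns 3 workers to 3 distinct jobs.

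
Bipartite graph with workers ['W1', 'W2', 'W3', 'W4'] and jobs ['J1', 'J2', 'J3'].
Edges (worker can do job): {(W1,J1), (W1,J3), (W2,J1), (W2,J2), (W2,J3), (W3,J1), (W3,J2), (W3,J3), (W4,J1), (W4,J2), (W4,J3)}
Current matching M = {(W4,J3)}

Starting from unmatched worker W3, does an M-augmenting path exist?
Yes: W3 → J3 → W4 → J2

An M-augmenting path alternates non-matching / matching edges, starting and ending at unmatched vertices.
Path: W3 → J3 → W4 → J2
(J2 is unmatched in M, so the path is augmenting.)
Flipping edges along this path would increase |M| from 1 to 2.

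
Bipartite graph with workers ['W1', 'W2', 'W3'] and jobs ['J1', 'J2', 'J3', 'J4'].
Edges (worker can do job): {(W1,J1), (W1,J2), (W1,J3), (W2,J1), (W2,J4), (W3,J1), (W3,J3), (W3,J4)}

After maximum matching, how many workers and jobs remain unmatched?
Unmatched: 0 workers, 1 jobs

Maximum matching size: 3
Workers: 3 total, 3 matched, 0 unmatched
Jobs: 4 total, 3 matched, 1 unmatched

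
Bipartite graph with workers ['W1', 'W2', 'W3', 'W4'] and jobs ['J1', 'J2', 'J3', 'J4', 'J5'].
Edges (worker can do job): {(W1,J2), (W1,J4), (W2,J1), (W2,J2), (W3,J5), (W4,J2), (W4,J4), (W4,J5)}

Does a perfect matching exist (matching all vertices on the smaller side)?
Yes, perfect matching exists (size 4)

Perfect matching: {(W1,J4), (W2,J1), (W3,J5), (W4,J2)}
All 4 vertices on the smaller side are matched.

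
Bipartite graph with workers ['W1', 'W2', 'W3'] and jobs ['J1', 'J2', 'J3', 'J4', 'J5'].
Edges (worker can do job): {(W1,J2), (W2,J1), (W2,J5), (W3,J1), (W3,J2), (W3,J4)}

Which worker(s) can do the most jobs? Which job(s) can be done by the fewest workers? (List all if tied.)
Most versatile: W3 (3 jobs); Least covered: J3 (0 workers)

Worker degrees (jobs they can do): W1:1, W2:2, W3:3
Job degrees (workers who can do it): J1:2, J2:2, J3:0, J4:1, J5:1

Maximum worker degree is 3, achieved by: W3
Minimum job degree is 0, achieved by: J3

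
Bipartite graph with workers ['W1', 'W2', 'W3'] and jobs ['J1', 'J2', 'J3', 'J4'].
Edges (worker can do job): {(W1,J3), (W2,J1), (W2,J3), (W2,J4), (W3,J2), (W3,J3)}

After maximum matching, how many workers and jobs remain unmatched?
Unmatched: 0 workers, 1 jobs

Maximum matching size: 3
Workers: 3 total, 3 matched, 0 unmatched
Jobs: 4 total, 3 matched, 1 unmatched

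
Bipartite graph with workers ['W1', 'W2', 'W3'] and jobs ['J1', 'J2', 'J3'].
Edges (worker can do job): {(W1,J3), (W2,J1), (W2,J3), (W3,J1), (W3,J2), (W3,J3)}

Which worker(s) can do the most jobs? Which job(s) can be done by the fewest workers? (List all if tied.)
Most versatile: W3 (3 jobs); Least covered: J2 (1 workers)

Worker degrees (jobs they can do): W1:1, W2:2, W3:3
Job degrees (workers who can do it): J1:2, J2:1, J3:3

Maximum worker degree is 3, achieved by: W3
Minimum job degree is 1, achieved by: J2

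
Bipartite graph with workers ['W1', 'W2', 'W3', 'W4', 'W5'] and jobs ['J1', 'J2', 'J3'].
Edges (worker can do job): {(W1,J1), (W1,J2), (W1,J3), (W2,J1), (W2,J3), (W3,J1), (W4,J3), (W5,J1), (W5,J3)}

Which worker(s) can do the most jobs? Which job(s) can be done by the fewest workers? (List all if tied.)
Most versatile: W1 (3 jobs); Least covered: J2 (1 workers)

Worker degrees (jobs they can do): W1:3, W2:2, W3:1, W4:1, W5:2
Job degrees (workers who can do it): J1:4, J2:1, J3:4

Maximum worker degree is 3, achieved by: W1
Minimum job degree is 1, achieved by: J2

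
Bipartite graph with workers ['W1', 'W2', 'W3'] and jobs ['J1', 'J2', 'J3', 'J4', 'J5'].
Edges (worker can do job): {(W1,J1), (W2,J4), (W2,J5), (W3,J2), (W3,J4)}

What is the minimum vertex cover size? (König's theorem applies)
Minimum vertex cover size = 3

By König's theorem: in bipartite graphs,
min vertex cover = max matching = 3

Maximum matching has size 3, so minimum vertex cover also has size 3.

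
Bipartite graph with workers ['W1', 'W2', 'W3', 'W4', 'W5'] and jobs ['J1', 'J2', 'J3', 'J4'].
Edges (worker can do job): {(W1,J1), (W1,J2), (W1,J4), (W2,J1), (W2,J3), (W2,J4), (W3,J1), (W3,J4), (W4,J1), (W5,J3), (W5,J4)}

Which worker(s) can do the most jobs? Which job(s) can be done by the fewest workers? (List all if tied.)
Most versatile: W1, W2 (3 jobs); Least covered: J2 (1 workers)

Worker degrees (jobs they can do): W1:3, W2:3, W3:2, W4:1, W5:2
Job degrees (workers who can do it): J1:4, J2:1, J3:2, J4:4

Maximum worker degree is 3, achieved by: W1, W2
Minimum job degree is 1, achieved by: J2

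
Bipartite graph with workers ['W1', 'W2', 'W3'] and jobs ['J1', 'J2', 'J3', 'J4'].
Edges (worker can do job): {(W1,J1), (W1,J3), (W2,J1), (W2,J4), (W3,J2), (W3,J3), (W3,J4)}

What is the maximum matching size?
Maximum matching size = 3

Maximum matching: {(W1,J1), (W2,J4), (W3,J2)}
Size: 3

This assigns 3 workers to 3 distinct jobs.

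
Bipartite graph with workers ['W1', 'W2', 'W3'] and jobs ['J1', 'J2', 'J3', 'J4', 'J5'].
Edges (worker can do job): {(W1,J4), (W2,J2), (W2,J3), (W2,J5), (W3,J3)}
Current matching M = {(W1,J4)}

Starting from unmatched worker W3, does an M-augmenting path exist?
Yes: W3 → J3

An M-augmenting path alternates non-matching / matching edges, starting and ending at unmatched vertices.
Path: W3 → J3
(J3 is unmatched in M, so the path is augmenting.)
Flipping edges along this path would increase |M| from 1 to 2.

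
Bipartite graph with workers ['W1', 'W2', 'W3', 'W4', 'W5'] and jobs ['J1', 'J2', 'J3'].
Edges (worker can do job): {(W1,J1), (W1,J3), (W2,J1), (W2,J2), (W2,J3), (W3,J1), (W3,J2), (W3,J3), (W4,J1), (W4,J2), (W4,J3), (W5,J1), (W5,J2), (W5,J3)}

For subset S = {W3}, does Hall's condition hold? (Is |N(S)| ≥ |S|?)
Yes: |N(S)| = 3, |S| = 1

Subset S = {W3}
Neighbors N(S) = {J1, J2, J3}

|N(S)| = 3, |S| = 1
Hall's condition: |N(S)| ≥ |S| is satisfied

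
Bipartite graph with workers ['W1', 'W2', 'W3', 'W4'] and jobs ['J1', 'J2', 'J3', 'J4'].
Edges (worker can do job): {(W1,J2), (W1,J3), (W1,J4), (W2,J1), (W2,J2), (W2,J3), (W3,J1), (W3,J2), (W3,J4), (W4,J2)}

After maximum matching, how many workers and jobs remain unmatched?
Unmatched: 0 workers, 0 jobs

Maximum matching size: 4
Workers: 4 total, 4 matched, 0 unmatched
Jobs: 4 total, 4 matched, 0 unmatched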